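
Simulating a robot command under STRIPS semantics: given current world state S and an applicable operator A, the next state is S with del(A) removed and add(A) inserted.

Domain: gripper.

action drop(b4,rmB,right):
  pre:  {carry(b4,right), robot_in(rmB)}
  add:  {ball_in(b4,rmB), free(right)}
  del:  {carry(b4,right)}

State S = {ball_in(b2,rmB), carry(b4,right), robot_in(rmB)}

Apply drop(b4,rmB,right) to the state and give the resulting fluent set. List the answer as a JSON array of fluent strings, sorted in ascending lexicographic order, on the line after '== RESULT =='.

Progress:
  pre ⊆ S: {carry(b4,right), robot_in(rmB)} ⊆ S  — applicable
  S \ del = {ball_in(b2,rmB), robot_in(rmB)}
  ∪ add   = {ball_in(b2,rmB), ball_in(b4,rmB), free(right), robot_in(rmB)}

== RESULT ==
["ball_in(b2,rmB)", "ball_in(b4,rmB)", "free(right)", "robot_in(rmB)"]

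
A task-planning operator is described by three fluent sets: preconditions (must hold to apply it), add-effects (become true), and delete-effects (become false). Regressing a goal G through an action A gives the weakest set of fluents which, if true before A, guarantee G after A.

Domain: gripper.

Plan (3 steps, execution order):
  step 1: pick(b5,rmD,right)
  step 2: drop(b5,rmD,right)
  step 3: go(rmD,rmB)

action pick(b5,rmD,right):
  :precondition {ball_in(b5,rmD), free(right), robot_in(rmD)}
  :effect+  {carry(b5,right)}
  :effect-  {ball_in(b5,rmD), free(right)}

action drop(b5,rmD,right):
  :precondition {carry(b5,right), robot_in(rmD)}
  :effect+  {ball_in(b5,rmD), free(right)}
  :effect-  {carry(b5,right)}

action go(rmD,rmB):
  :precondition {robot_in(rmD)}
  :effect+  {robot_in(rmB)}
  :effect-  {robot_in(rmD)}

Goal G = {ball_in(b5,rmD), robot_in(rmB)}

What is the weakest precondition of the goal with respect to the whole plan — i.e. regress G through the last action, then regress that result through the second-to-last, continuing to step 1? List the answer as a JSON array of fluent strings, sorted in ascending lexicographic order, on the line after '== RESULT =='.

Work backward from the goal:
  through step 3 (go(rmD,rmB)): drop {robot_in(rmB)}, keep {ball_in(b5,rmD)}, require {robot_in(rmD)}
    → {ball_in(b5,rmD), robot_in(rmD)}
  through step 2 (drop(b5,rmD,right)): drop {ball_in(b5,rmD)}, keep {robot_in(rmD)}, require {carry(b5,right), robot_in(rmD)}
    → {carry(b5,right), robot_in(rmD)}
  through step 1 (pick(b5,rmD,right)): drop {carry(b5,right)}, keep {robot_in(rmD)}, require {ball_in(b5,rmD), free(right), robot_in(rmD)}
    → {ball_in(b5,rmD), free(right), robot_in(rmD)}

== RESULT ==
["ball_in(b5,rmD)", "free(right)", "robot_in(rmD)"]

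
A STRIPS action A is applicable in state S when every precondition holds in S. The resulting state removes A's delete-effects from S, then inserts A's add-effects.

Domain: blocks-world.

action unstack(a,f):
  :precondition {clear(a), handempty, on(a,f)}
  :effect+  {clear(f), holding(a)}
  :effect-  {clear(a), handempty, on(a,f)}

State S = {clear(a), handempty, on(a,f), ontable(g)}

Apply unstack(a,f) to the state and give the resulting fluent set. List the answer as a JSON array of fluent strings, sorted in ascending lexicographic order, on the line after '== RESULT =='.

Compute (S \ del) ∪ add:
  pre ⊆ S: {clear(a), handempty, on(a,f)} ⊆ S  — applicable
  S \ del = {ontable(g)}
  ∪ add   = {clear(f), holding(a), ontable(g)}

== RESULT ==
["clear(f)", "holding(a)", "ontable(g)"]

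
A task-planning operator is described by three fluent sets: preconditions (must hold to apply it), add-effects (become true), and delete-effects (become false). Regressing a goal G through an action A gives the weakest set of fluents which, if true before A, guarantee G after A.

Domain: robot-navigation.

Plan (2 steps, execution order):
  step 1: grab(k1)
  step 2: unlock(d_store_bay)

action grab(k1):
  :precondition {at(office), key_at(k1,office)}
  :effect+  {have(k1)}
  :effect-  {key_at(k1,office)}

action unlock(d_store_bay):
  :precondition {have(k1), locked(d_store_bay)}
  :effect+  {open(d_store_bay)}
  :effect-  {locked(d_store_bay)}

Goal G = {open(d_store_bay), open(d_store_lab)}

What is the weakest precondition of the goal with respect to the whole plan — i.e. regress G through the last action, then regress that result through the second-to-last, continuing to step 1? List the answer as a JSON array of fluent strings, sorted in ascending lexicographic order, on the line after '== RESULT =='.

Regress step by step:
  through step 2 (unlock(d_store_bay)): drop {open(d_store_bay)}, keep {open(d_store_lab)}, require {have(k1), locked(d_store_bay)}
    → {have(k1), locked(d_store_bay), open(d_store_lab)}
  through step 1 (grab(k1)): drop {have(k1)}, keep {locked(d_store_bay), open(d_store_lab)}, require {at(office), key_at(k1,office)}
    → {at(office), key_at(k1,office), locked(d_store_bay), open(d_store_lab)}

== RESULT ==
["at(office)", "key_at(k1,office)", "locked(d_store_bay)", "open(d_store_lab)"]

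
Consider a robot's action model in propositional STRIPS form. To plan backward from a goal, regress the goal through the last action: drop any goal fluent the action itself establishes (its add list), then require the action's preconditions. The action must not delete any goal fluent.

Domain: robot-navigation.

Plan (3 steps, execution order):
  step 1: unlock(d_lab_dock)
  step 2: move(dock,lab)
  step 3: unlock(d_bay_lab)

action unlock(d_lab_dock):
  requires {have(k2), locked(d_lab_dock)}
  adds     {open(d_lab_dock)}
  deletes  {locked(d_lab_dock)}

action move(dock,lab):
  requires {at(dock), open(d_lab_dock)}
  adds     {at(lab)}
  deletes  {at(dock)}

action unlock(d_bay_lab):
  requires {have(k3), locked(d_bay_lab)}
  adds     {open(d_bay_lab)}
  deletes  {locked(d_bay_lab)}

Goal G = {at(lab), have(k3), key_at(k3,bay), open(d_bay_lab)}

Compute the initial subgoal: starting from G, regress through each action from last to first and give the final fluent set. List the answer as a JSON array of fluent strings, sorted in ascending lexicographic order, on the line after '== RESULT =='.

Regress step by step:
  through step 3 (unlock(d_bay_lab)): drop {open(d_bay_lab)}, keep {at(lab), have(k3), key_at(k3,bay)}, require {have(k3), locked(d_bay_lab)}
    → {at(lab), have(k3), key_at(k3,bay), locked(d_bay_lab)}
  through step 2 (move(dock,lab)): drop {at(lab)}, keep {have(k3), key_at(k3,bay), locked(d_bay_lab)}, require {at(dock), open(d_lab_dock)}
    → {at(dock), have(k3), key_at(k3,bay), locked(d_bay_lab), open(d_lab_dock)}
  through step 1 (unlock(d_lab_dock)): drop {open(d_lab_dock)}, keep {at(dock), have(k3), key_at(k3,bay), locked(d_bay_lab)}, require {have(k2), locked(d_lab_dock)}
    → {at(dock), have(k2), have(k3), key_at(k3,bay), locked(d_bay_lab), locked(d_lab_dock)}

== RESULT ==
["at(dock)", "have(k2)", "have(k3)", "key_at(k3,bay)", "locked(d_bay_lab)", "locked(d_lab_dock)"]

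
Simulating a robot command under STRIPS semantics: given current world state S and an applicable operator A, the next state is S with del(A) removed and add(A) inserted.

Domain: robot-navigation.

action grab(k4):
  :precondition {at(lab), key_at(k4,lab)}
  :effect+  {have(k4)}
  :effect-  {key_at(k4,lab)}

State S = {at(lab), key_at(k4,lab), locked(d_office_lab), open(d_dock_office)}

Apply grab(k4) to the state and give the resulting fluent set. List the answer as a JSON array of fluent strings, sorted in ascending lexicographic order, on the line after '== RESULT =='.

Progress:
  pre ⊆ S: {at(lab), key_at(k4,lab)} ⊆ S  — applicable
  S \ del = {at(lab), locked(d_office_lab), open(d_dock_office)}
  ∪ add   = {at(lab), have(k4), locked(d_office_lab), open(d_dock_office)}

== RESULT ==
["at(lab)", "have(k4)", "locked(d_office_lab)", "open(d_dock_office)"]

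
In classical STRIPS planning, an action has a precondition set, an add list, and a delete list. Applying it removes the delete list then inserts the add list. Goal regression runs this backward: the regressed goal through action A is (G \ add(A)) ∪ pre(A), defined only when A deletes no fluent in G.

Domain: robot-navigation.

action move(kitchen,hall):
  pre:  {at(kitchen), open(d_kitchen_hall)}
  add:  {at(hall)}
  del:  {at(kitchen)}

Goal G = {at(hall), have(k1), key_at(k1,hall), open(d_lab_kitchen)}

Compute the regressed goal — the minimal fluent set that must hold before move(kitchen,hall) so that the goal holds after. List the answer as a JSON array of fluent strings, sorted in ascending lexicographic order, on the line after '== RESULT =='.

Compute (G \ add) ∪ pre:
  G ∩ del = {}  (empty — regression defined)
  G \ add = {at(hall), have(k1), key_at(k1,hall), open(d_lab_kitchen)} \ {at(hall)} = {have(k1), key_at(k1,hall), open(d_lab_kitchen)}
  ∪ pre   = {have(k1), key_at(k1,hall), open(d_lab_kitchen)} ∪ {at(kitchen), open(d_kitchen_hall)}
          = {at(kitchen), have(k1), key_at(k1,hall), open(d_kitchen_hall), open(d_lab_kitchen)}

== RESULT ==
["at(kitchen)", "have(k1)", "key_at(k1,hall)", "open(d_kitchen_hall)", "open(d_lab_kitchen)"]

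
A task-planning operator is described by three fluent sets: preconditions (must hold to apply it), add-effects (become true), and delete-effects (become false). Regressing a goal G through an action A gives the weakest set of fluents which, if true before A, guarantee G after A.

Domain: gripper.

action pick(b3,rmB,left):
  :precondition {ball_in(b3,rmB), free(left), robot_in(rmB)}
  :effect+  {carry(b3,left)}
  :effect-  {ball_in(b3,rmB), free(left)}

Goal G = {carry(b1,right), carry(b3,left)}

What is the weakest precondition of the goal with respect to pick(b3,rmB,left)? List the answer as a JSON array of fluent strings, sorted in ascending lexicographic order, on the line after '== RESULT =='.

Compute (G \ add) ∪ pre:
  G ∩ del = {}  (empty — regression defined)
  G \ add = {carry(b1,right), carry(b3,left)} \ {carry(b3,left)} = {carry(b1,right)}
  ∪ pre   = {carry(b1,right)} ∪ {ball_in(b3,rmB), free(left), robot_in(rmB)}
          = {ball_in(b3,rmB), carry(b1,right), free(left), robot_in(rmB)}

== RESULT ==
["ball_in(b3,rmB)", "carry(b1,right)", "free(left)", "robot_in(rmB)"]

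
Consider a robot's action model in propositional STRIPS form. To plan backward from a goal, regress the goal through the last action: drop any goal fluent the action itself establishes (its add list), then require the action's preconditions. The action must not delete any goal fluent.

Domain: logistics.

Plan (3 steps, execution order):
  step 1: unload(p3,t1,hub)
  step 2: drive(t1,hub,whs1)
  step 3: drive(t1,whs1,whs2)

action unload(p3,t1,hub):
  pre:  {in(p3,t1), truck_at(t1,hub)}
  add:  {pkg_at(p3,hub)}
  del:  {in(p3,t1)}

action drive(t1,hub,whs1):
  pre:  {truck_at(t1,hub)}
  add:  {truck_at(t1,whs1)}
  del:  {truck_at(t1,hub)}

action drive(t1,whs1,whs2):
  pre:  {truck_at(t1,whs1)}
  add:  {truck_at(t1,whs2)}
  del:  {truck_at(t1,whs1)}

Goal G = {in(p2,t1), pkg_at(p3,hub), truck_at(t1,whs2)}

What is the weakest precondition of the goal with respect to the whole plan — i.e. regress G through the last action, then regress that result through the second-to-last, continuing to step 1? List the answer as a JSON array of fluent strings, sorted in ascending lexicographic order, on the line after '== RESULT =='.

Work backward from the goal:
  through step 3 (drive(t1,whs1,whs2)): drop {truck_at(t1,whs2)}, keep {in(p2,t1), pkg_at(p3,hub)}, require {truck_at(t1,whs1)}
    → {in(p2,t1), pkg_at(p3,hub), truck_at(t1,whs1)}
  through step 2 (drive(t1,hub,whs1)): drop {truck_at(t1,whs1)}, keep {in(p2,t1), pkg_at(p3,hub)}, require {truck_at(t1,hub)}
    → {in(p2,t1), pkg_at(p3,hub), truck_at(t1,hub)}
  through step 1 (unload(p3,t1,hub)): drop {pkg_at(p3,hub)}, keep {in(p2,t1), truck_at(t1,hub)}, require {in(p3,t1), truck_at(t1,hub)}
    → {in(p2,t1), in(p3,t1), truck_at(t1,hub)}

== RESULT ==
["in(p2,t1)", "in(p3,t1)", "truck_at(t1,hub)"]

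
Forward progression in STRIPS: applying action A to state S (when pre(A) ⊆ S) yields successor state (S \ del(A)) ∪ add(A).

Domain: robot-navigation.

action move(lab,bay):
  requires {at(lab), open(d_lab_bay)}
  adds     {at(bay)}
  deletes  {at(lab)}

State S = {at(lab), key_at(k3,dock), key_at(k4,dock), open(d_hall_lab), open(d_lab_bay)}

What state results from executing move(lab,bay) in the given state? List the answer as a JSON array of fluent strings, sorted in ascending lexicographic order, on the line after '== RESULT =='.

Progress:
  pre ⊆ S: {at(lab), open(d_lab_bay)} ⊆ S  — applicable
  S \ del = {key_at(k3,dock), key_at(k4,dock), open(d_hall_lab), open(d_lab_bay)}
  ∪ add   = {at(bay), key_at(k3,dock), key_at(k4,dock), open(d_hall_lab), open(d_lab_bay)}

== RESULT ==
["at(bay)", "key_at(k3,dock)", "key_at(k4,dock)", "open(d_hall_lab)", "open(d_lab_bay)"]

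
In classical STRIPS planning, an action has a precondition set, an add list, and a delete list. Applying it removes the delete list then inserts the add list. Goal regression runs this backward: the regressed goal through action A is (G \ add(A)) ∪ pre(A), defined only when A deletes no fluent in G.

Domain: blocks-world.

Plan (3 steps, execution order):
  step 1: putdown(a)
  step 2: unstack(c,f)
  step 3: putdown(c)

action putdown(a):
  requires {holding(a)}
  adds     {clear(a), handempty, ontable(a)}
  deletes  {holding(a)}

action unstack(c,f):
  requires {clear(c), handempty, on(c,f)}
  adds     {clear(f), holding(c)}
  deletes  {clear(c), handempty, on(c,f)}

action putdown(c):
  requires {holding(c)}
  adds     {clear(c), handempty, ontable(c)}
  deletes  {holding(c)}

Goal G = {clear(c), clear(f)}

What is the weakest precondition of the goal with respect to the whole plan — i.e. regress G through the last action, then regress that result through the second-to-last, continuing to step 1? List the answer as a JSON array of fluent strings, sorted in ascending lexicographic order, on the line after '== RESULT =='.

Regress step by step:
  through step 3 (putdown(c)): drop {clear(c)}, keep {clear(f)}, require {holding(c)}
    → {clear(f), holding(c)}
  through step 2 (unstack(c,f)): drop {clear(f), holding(c)}, keep {}, require {clear(c), handempty, on(c,f)}
    → {clear(c), handempty, on(c,f)}
  through step 1 (putdown(a)): drop {handempty}, keep {clear(c), on(c,f)}, require {holding(a)}
    → {clear(c), holding(a), on(c,f)}

== RESULT ==
["clear(c)", "holding(a)", "on(c,f)"]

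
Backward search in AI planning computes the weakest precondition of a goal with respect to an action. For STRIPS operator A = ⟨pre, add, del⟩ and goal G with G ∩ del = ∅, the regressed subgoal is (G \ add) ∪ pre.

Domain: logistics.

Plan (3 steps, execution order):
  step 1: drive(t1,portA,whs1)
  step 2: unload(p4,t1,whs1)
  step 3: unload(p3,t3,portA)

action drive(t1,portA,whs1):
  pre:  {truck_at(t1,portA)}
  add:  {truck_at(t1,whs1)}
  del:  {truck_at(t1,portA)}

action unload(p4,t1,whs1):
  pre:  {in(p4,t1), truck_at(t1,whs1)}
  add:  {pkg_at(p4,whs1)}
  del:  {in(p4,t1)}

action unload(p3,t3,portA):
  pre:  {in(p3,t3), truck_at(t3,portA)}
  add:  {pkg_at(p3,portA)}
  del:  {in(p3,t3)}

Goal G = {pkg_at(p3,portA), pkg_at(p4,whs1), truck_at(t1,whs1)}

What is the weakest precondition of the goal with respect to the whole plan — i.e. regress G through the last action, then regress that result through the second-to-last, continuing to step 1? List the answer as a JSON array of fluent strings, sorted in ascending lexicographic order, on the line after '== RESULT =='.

Regress step by step:
  through step 3 (unload(p3,t3,portA)): drop {pkg_at(p3,portA)}, keep {pkg_at(p4,whs1), truck_at(t1,whs1)}, require {in(p3,t3), truck_at(t3,portA)}
    → {in(p3,t3), pkg_at(p4,whs1), truck_at(t1,whs1), truck_at(t3,portA)}
  through step 2 (unload(p4,t1,whs1)): drop {pkg_at(p4,whs1)}, keep {in(p3,t3), truck_at(t1,whs1), truck_at(t3,portA)}, require {in(p4,t1), truck_at(t1,whs1)}
    → {in(p3,t3), in(p4,t1), truck_at(t1,whs1), truck_at(t3,portA)}
  through step 1 (drive(t1,portA,whs1)): drop {truck_at(t1,whs1)}, keep {in(p3,t3), in(p4,t1), truck_at(t3,portA)}, require {truck_at(t1,portA)}
    → {in(p3,t3), in(p4,t1), truck_at(t1,portA), truck_at(t3,portA)}

== RESULT ==
["in(p3,t3)", "in(p4,t1)", "truck_at(t1,portA)", "truck_at(t3,portA)"]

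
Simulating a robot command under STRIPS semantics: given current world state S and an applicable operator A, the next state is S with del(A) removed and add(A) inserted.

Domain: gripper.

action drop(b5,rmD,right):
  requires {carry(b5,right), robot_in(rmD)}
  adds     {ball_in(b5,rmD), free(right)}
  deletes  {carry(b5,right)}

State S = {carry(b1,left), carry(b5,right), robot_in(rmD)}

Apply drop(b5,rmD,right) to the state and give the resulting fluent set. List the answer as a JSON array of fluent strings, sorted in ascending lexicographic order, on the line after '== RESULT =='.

Compute (S \ del) ∪ add:
  pre ⊆ S: {carry(b5,right), robot_in(rmD)} ⊆ S  — applicable
  S \ del = {carry(b1,left), robot_in(rmD)}
  ∪ add   = {ball_in(b5,rmD), carry(b1,left), free(right), robot_in(rmD)}

== RESULT ==
["ball_in(b5,rmD)", "carry(b1,left)", "free(right)", "robot_in(rmD)"]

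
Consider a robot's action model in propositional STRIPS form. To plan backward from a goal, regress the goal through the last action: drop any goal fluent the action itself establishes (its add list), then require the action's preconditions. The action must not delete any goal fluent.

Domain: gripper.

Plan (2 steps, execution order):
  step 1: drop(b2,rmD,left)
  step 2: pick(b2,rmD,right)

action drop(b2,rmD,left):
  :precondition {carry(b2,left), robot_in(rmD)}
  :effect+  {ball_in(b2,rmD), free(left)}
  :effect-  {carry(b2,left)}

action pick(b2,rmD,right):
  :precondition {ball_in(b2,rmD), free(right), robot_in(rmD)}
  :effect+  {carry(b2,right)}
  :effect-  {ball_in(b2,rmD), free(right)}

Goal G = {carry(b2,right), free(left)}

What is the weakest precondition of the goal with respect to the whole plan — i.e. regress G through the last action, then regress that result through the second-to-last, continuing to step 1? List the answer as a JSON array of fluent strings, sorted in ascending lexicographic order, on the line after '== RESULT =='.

Work backward from the goal:
  through step 2 (pick(b2,rmD,right)): drop {carry(b2,right)}, keep {free(left)}, require {ball_in(b2,rmD), free(right), robot_in(rmD)}
    → {ball_in(b2,rmD), free(left), free(right), robot_in(rmD)}
  through step 1 (drop(b2,rmD,left)): drop {ball_in(b2,rmD), free(left)}, keep {free(right), robot_in(rmD)}, require {carry(b2,left), robot_in(rmD)}
    → {carry(b2,left), free(right), robot_in(rmD)}

== RESULT ==
["carry(b2,left)", "free(right)", "robot_in(rmD)"]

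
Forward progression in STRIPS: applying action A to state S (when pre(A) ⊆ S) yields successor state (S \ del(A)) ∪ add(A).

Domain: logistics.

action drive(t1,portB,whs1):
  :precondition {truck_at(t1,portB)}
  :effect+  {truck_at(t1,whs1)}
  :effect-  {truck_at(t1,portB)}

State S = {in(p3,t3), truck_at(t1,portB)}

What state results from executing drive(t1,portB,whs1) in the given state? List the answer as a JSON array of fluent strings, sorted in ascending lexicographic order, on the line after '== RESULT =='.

Progress:
  pre ⊆ S: {truck_at(t1,portB)} ⊆ S  — applicable
  S \ del = {in(p3,t3)}
  ∪ add   = {in(p3,t3), truck_at(t1,whs1)}

== RESULT ==
["in(p3,t3)", "truck_at(t1,whs1)"]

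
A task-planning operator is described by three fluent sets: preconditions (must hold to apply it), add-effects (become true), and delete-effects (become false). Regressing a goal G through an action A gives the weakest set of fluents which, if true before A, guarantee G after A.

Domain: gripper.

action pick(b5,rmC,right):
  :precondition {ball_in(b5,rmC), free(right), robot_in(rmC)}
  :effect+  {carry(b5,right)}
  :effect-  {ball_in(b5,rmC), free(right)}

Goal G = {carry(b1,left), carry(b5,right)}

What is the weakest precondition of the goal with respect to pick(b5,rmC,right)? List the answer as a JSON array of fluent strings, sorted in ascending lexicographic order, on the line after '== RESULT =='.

Regress:
  G ∩ del = {}  (empty — regression defined)
  G \ add = {carry(b1,left), carry(b5,right)} \ {carry(b5,right)} = {carry(b1,left)}
  ∪ pre   = {carry(b1,left)} ∪ {ball_in(b5,rmC), free(right), robot_in(rmC)}
          = {ball_in(b5,rmC), carry(b1,left), free(right), robot_in(rmC)}

== RESULT ==
["ball_in(b5,rmC)", "carry(b1,left)", "free(right)", "robot_in(rmC)"]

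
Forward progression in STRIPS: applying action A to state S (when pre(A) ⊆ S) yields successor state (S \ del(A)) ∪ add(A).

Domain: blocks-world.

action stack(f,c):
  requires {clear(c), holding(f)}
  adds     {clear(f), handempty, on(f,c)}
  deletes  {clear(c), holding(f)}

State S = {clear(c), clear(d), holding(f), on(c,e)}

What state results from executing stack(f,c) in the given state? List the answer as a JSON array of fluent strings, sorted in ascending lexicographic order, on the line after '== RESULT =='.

Compute (S \ del) ∪ add:
  pre ⊆ S: {clear(c), holding(f)} ⊆ S  — applicable
  S \ del = {clear(d), on(c,e)}
  ∪ add   = {clear(d), clear(f), handempty, on(c,e), on(f,c)}

== RESULT ==
["clear(d)", "clear(f)", "handempty", "on(c,e)", "on(f,c)"]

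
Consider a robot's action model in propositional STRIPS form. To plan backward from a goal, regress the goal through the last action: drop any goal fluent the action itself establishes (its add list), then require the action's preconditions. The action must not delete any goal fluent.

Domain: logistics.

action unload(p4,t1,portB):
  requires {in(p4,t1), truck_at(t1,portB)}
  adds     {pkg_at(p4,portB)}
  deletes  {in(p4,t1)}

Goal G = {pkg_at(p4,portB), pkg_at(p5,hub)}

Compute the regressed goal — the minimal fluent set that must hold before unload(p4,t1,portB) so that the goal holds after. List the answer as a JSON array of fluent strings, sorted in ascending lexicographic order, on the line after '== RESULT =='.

Compute (G \ add) ∪ pre:
  G ∩ del = {}  (empty — regression defined)
  G \ add = {pkg_at(p4,portB), pkg_at(p5,hub)} \ {pkg_at(p4,portB)} = {pkg_at(p5,hub)}
  ∪ pre   = {pkg_at(p5,hub)} ∪ {in(p4,t1), truck_at(t1,portB)}
          = {in(p4,t1), pkg_at(p5,hub), truck_at(t1,portB)}

== RESULT ==
["in(p4,t1)", "pkg_at(p5,hub)", "truck_at(t1,portB)"]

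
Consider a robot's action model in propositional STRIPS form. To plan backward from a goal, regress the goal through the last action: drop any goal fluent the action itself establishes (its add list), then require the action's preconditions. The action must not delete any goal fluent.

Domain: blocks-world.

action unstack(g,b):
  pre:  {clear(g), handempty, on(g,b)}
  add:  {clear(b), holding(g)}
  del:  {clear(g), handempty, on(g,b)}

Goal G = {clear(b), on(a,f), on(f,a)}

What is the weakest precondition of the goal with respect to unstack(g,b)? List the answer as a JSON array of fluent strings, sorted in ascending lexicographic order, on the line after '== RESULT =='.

Regress:
  G ∩ del = {}  (empty — regression defined)
  G \ add = {clear(b), on(a,f), on(f,a)} \ {clear(b), holding(g)} = {on(a,f), on(f,a)}
  ∪ pre   = {on(a,f), on(f,a)} ∪ {clear(g), handempty, on(g,b)}
          = {clear(g), handempty, on(a,f), on(f,a), on(g,b)}

== RESULT ==
["clear(g)", "handempty", "on(a,f)", "on(f,a)", "on(g,b)"]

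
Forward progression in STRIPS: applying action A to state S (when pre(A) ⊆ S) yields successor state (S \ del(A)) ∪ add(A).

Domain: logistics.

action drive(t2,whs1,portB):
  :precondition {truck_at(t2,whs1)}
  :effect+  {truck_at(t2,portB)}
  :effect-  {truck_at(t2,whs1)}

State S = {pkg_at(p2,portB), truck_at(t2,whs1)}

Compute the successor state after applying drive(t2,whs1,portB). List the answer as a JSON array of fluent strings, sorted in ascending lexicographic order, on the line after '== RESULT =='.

Compute (S \ del) ∪ add:
  pre ⊆ S: {truck_at(t2,whs1)} ⊆ S  — applicable
  S \ del = {pkg_at(p2,portB)}
  ∪ add   = {pkg_at(p2,portB), truck_at(t2,portB)}

== RESULT ==
["pkg_at(p2,portB)", "truck_at(t2,portB)"]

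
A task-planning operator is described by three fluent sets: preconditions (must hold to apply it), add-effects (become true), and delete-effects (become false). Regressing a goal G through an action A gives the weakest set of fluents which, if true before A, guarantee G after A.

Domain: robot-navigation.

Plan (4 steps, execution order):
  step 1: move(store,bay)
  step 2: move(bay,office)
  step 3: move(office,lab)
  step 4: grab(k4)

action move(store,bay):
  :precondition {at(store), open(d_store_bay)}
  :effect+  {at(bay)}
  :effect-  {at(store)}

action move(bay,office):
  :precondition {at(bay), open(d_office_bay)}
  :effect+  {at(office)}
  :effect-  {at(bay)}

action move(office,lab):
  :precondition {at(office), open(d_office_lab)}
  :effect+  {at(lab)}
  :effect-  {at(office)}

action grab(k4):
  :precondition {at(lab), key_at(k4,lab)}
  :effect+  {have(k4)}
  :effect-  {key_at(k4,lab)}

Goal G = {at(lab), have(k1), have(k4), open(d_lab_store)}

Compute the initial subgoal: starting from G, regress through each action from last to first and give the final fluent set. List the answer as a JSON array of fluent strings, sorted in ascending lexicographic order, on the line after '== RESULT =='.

Regress step by step:
  through step 4 (grab(k4)): drop {have(k4)}, keep {at(lab), have(k1), open(d_lab_store)}, require {at(lab), key_at(k4,lab)}
    → {at(lab), have(k1), key_at(k4,lab), open(d_lab_store)}
  through step 3 (move(office,lab)): drop {at(lab)}, keep {have(k1), key_at(k4,lab), open(d_lab_store)}, require {at(office), open(d_office_lab)}
    → {at(office), have(k1), key_at(k4,lab), open(d_lab_store), open(d_office_lab)}
  through step 2 (move(bay,office)): drop {at(office)}, keep {have(k1), key_at(k4,lab), open(d_lab_store), open(d_office_lab)}, require {at(bay), open(d_office_bay)}
    → {at(bay), have(k1), key_at(k4,lab), open(d_lab_store), open(d_office_bay), open(d_office_lab)}
  through step 1 (move(store,bay)): drop {at(bay)}, keep {have(k1), key_at(k4,lab), open(d_lab_store), open(d_office_bay), open(d_office_lab)}, require {at(store), open(d_store_bay)}
    → {at(store), have(k1), key_at(k4,lab), open(d_lab_store), open(d_office_bay), open(d_office_lab), open(d_store_bay)}

== RESULT ==
["at(store)", "have(k1)", "key_at(k4,lab)", "open(d_lab_store)", "open(d_office_bay)", "open(d_office_lab)", "open(d_store_bay)"]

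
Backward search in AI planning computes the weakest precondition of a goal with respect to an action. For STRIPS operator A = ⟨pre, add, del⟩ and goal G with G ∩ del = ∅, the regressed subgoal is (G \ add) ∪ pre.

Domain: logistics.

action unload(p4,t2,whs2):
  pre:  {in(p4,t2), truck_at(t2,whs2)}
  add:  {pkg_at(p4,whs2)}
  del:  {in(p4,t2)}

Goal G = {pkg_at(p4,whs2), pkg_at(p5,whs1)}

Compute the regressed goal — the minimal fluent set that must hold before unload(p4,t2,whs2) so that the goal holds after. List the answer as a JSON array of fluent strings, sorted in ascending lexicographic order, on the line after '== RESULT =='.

Regress:
  G ∩ del = {}  (empty — regression defined)
  G \ add = {pkg_at(p4,whs2), pkg_at(p5,whs1)} \ {pkg_at(p4,whs2)} = {pkg_at(p5,whs1)}
  ∪ pre   = {pkg_at(p5,whs1)} ∪ {in(p4,t2), truck_at(t2,whs2)}
          = {in(p4,t2), pkg_at(p5,whs1), truck_at(t2,whs2)}

== RESULT ==
["in(p4,t2)", "pkg_at(p5,whs1)", "truck_at(t2,whs2)"]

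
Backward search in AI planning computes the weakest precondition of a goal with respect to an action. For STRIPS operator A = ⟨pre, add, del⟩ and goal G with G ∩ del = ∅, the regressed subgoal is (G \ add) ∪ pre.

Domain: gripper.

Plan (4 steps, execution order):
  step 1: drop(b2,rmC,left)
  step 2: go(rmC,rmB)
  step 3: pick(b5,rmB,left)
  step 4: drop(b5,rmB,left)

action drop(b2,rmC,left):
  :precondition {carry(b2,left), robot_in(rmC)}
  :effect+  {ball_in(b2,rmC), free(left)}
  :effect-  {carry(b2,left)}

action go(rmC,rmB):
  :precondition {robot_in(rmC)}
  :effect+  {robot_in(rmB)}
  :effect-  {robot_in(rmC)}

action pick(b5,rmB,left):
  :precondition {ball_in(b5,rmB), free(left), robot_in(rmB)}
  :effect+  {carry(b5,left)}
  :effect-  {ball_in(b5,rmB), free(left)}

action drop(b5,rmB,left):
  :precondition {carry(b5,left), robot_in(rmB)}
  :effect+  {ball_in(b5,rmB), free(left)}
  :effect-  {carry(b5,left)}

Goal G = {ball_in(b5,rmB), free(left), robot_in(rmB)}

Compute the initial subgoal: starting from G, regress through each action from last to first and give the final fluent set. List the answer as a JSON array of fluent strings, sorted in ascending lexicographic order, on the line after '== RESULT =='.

Work backward from the goal:
  through step 4 (drop(b5,rmB,left)): drop {ball_in(b5,rmB), free(left)}, keep {robot_in(rmB)}, require {carry(b5,left), robot_in(rmB)}
    → {carry(b5,left), robot_in(rmB)}
  through step 3 (pick(b5,rmB,left)): drop {carry(b5,left)}, keep {robot_in(rmB)}, require {ball_in(b5,rmB), free(left), robot_in(rmB)}
    → {ball_in(b5,rmB), free(left), robot_in(rmB)}
  through step 2 (go(rmC,rmB)): drop {robot_in(rmB)}, keep {ball_in(b5,rmB), free(left)}, require {robot_in(rmC)}
    → {ball_in(b5,rmB), free(left), robot_in(rmC)}
  through step 1 (drop(b2,rmC,left)): drop {free(left)}, keep {ball_in(b5,rmB), robot_in(rmC)}, require {carry(b2,left), robot_in(rmC)}
    → {ball_in(b5,rmB), carry(b2,left), robot_in(rmC)}

== RESULT ==
["ball_in(b5,rmB)", "carry(b2,left)", "robot_in(rmC)"]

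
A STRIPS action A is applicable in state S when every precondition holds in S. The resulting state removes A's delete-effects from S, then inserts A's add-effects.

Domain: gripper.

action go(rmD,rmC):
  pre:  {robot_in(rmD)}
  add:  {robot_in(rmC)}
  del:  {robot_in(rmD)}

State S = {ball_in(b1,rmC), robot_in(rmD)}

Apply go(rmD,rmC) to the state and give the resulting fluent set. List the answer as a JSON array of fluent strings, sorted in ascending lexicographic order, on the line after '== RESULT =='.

Progress:
  pre ⊆ S: {robot_in(rmD)} ⊆ S  — applicable
  S \ del = {ball_in(b1,rmC)}
  ∪ add   = {ball_in(b1,rmC), robot_in(rmC)}

== RESULT ==
["ball_in(b1,rmC)", "robot_in(rmC)"]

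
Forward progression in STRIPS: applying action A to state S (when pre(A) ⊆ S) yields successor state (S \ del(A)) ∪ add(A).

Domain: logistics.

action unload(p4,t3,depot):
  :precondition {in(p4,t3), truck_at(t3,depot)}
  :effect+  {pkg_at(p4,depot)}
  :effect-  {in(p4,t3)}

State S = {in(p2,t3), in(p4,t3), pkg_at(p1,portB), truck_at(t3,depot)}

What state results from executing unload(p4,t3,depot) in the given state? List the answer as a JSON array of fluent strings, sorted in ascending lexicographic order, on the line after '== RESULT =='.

Compute (S \ del) ∪ add:
  pre ⊆ S: {in(p4,t3), truck_at(t3,depot)} ⊆ S  — applicable
  S \ del = {in(p2,t3), pkg_at(p1,portB), truck_at(t3,depot)}
  ∪ add   = {in(p2,t3), pkg_at(p1,portB), pkg_at(p4,depot), truck_at(t3,depot)}

== RESULT ==
["in(p2,t3)", "pkg_at(p1,portB)", "pkg_at(p4,depot)", "truck_at(t3,depot)"]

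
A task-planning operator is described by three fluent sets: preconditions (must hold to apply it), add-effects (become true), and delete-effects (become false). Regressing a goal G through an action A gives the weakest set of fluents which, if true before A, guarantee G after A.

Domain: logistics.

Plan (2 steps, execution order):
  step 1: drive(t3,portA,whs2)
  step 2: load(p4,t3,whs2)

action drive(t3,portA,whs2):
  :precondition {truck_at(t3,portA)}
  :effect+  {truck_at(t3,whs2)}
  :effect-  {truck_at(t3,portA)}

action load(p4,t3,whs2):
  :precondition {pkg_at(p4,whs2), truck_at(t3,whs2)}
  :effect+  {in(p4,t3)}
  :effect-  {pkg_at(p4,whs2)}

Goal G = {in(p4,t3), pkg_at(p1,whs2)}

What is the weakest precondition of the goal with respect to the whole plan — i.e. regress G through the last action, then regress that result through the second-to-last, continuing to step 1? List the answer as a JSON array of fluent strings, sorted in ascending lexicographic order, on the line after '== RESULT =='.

Regress step by step:
  through step 2 (load(p4,t3,whs2)): drop {in(p4,t3)}, keep {pkg_at(p1,whs2)}, require {pkg_at(p4,whs2), truck_at(t3,whs2)}
    → {pkg_at(p1,whs2), pkg_at(p4,whs2), truck_at(t3,whs2)}
  through step 1 (drive(t3,portA,whs2)): drop {truck_at(t3,whs2)}, keep {pkg_at(p1,whs2), pkg_at(p4,whs2)}, require {truck_at(t3,portA)}
    → {pkg_at(p1,whs2), pkg_at(p4,whs2), truck_at(t3,portA)}

== RESULT ==
["pkg_at(p1,whs2)", "pkg_at(p4,whs2)", "truck_at(t3,portA)"]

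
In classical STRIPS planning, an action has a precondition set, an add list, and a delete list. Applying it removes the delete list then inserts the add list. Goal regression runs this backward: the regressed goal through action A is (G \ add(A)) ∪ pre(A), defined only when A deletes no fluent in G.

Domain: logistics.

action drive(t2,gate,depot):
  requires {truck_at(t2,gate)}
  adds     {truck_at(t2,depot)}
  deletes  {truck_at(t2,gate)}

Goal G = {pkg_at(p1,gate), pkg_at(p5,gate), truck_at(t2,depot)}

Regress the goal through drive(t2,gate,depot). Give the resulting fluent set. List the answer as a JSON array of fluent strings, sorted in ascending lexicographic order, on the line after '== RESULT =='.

Regress:
  G ∩ del = {}  (empty — regression defined)
  G \ add = {pkg_at(p1,gate), pkg_at(p5,gate), truck_at(t2,depot)} \ {truck_at(t2,depot)} = {pkg_at(p1,gate), pkg_at(p5,gate)}
  ∪ pre   = {pkg_at(p1,gate), pkg_at(p5,gate)} ∪ {truck_at(t2,gate)}
          = {pkg_at(p1,gate), pkg_at(p5,gate), truck_at(t2,gate)}

== RESULT ==
["pkg_at(p1,gate)", "pkg_at(p5,gate)", "truck_at(t2,gate)"]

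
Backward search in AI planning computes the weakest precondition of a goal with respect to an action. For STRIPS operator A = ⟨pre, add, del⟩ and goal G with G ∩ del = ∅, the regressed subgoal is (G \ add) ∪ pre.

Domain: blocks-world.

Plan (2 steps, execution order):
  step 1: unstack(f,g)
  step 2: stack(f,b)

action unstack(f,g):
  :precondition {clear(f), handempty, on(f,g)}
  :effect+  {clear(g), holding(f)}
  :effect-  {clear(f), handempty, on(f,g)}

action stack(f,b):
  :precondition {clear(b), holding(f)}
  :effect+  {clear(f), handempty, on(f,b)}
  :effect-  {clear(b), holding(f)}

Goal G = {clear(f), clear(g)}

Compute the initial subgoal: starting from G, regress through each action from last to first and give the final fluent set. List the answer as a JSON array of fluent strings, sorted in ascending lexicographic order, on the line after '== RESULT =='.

Work backward from the goal:
  through step 2 (stack(f,b)): drop {clear(f)}, keep {clear(g)}, require {clear(b), holding(f)}
    → {clear(b), clear(g), holding(f)}
  through step 1 (unstack(f,g)): drop {clear(g), holding(f)}, keep {clear(b)}, require {clear(f), handempty, on(f,g)}
    → {clear(b), clear(f), handempty, on(f,g)}

== RESULT ==
["clear(b)", "clear(f)", "handempty", "on(f,g)"]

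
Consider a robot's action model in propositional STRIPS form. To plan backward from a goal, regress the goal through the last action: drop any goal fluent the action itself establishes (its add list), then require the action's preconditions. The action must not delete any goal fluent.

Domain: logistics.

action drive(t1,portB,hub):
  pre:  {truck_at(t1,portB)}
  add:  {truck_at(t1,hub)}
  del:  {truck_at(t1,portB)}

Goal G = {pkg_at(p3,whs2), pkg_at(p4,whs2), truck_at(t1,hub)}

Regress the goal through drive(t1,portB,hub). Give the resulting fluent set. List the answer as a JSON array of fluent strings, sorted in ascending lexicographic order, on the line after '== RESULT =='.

Regress:
  G ∩ del = {}  (empty — regression defined)
  G \ add = {pkg_at(p3,whs2), pkg_at(p4,whs2), truck_at(t1,hub)} \ {truck_at(t1,hub)} = {pkg_at(p3,whs2), pkg_at(p4,whs2)}
  ∪ pre   = {pkg_at(p3,whs2), pkg_at(p4,whs2)} ∪ {truck_at(t1,portB)}
          = {pkg_at(p3,whs2), pkg_at(p4,whs2), truck_at(t1,portB)}

== RESULT ==
["pkg_at(p3,whs2)", "pkg_at(p4,whs2)", "truck_at(t1,portB)"]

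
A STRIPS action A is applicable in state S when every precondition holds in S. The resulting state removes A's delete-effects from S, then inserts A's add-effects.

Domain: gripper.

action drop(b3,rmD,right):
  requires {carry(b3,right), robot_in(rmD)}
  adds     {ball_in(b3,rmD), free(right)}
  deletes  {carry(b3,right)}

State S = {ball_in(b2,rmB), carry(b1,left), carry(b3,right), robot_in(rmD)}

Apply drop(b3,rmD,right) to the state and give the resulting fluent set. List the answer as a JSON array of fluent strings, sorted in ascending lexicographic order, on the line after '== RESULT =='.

Compute (S \ del) ∪ add:
  pre ⊆ S: {carry(b3,right), robot_in(rmD)} ⊆ S  — applicable
  S \ del = {ball_in(b2,rmB), carry(b1,left), robot_in(rmD)}
  ∪ add   = {ball_in(b2,rmB), ball_in(b3,rmD), carry(b1,left), free(right), robot_in(rmD)}

== RESULT ==
["ball_in(b2,rmB)", "ball_in(b3,rmD)", "carry(b1,left)", "free(right)", "robot_in(rmD)"]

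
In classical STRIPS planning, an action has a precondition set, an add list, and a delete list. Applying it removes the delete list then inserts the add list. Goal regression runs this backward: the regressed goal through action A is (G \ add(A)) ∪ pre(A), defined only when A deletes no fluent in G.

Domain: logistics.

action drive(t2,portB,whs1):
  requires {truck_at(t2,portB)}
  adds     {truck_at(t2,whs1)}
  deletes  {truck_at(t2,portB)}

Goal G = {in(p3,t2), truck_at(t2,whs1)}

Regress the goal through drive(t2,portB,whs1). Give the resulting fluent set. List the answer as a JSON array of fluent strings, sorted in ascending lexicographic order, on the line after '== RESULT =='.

Regress:
  G ∩ del = {}  (empty — regression defined)
  G \ add = {in(p3,t2), truck_at(t2,whs1)} \ {truck_at(t2,whs1)} = {in(p3,t2)}
  ∪ pre   = {in(p3,t2)} ∪ {truck_at(t2,portB)}
          = {in(p3,t2), truck_at(t2,portB)}

== RESULT ==
["in(p3,t2)", "truck_at(t2,portB)"]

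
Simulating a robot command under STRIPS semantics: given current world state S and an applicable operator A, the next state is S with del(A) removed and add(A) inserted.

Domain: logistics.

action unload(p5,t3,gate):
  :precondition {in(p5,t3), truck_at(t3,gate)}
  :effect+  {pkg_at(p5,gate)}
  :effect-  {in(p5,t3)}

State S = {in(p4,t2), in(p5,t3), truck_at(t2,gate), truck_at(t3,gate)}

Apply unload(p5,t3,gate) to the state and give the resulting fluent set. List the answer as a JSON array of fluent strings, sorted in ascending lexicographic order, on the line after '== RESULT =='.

Compute (S \ del) ∪ add:
  pre ⊆ S: {in(p5,t3), truck_at(t3,gate)} ⊆ S  — applicable
  S \ del = {in(p4,t2), truck_at(t2,gate), truck_at(t3,gate)}
  ∪ add   = {in(p4,t2), pkg_at(p5,gate), truck_at(t2,gate), truck_at(t3,gate)}

== RESULT ==
["in(p4,t2)", "pkg_at(p5,gate)", "truck_at(t2,gate)", "truck_at(t3,gate)"]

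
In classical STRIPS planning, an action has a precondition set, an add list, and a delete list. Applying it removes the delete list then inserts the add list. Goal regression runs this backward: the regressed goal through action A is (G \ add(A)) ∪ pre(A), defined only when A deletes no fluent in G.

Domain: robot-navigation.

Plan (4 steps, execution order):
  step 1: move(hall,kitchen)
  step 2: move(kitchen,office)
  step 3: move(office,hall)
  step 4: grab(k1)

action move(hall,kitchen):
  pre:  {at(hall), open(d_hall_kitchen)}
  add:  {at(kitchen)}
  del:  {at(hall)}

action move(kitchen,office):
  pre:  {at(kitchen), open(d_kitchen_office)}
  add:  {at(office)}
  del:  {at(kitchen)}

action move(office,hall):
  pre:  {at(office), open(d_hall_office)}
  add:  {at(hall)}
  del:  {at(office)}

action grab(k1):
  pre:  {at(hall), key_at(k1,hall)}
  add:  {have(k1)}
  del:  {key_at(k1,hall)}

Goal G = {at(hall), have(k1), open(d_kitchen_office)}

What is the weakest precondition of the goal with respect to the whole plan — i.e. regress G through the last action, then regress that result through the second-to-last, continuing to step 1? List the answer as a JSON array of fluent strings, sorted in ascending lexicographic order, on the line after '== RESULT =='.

Regress step by step:
  through step 4 (grab(k1)): drop {have(k1)}, keep {at(hall), open(d_kitchen_office)}, require {at(hall), key_at(k1,hall)}
    → {at(hall), key_at(k1,hall), open(d_kitchen_office)}
  through step 3 (move(office,hall)): drop {at(hall)}, keep {key_at(k1,hall), open(d_kitchen_office)}, require {at(office), open(d_hall_office)}
    → {at(office), key_at(k1,hall), open(d_hall_office), open(d_kitchen_office)}
  through step 2 (move(kitchen,office)): drop {at(office)}, keep {key_at(k1,hall), open(d_hall_office), open(d_kitchen_office)}, require {at(kitchen), open(d_kitchen_office)}
    → {at(kitchen), key_at(k1,hall), open(d_hall_office), open(d_kitchen_office)}
  through step 1 (move(hall,kitchen)): drop {at(kitchen)}, keep {key_at(k1,hall), open(d_hall_office), open(d_kitchen_office)}, require {at(hall), open(d_hall_kitchen)}
    → {at(hall), key_at(k1,hall), open(d_hall_kitchen), open(d_hall_office), open(d_kitchen_office)}

== RESULT ==
["at(hall)", "key_at(k1,hall)", "open(d_hall_kitchen)", "open(d_hall_office)", "open(d_kitchen_office)"]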